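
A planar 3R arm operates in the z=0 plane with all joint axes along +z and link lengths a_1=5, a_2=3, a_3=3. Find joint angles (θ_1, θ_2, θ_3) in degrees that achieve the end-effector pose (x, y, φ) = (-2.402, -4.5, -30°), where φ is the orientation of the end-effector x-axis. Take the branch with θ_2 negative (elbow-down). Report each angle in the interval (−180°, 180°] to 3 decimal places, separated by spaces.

-118.073 -89.999 178.072

wrist centre = target − a_3·(cos φ, sin φ) = (-5.0001, -3.0000)
cos θ_2 = (34.0008−5²−3²)/(2·5·3) = 0.0000; θ_2 = -89.9985° (elbow-down)
β = atan2(-3.0000,-5.0001) = -149.0366°; ψ = atan2(-3.0000,5.0001) = -30.9634°
θ_1 = β − ψ = -118.0733°
θ_3 = φ − θ_1 − θ_2 = 178.0718° (wrapped to (-180°,180°])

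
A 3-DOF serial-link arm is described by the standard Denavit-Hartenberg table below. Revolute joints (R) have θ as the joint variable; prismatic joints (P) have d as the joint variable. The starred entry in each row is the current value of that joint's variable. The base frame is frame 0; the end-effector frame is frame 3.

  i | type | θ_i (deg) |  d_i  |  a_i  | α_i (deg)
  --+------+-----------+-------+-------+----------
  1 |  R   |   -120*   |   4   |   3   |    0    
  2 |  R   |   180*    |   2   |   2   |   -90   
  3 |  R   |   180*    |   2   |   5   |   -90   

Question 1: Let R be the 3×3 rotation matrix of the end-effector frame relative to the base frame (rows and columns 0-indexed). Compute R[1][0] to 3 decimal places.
End-effector x-axis (col 0 of R) = (-0.5000,-0.8660,-0.0000)
R[1][0] = -0.8660

-0.866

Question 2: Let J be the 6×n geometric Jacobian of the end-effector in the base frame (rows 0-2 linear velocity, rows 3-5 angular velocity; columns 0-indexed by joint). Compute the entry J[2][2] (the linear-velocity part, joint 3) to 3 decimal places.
5.000

axis z_2 = (-0.8660,0.5000,0.0000); lever o_n−o_2 = (-4.2321,-3.3301,-0.0000)
cross product → J_v[:, 2] = (-0.0000,-0.0000,5.0000)
J_ω[:, 2] = z_2
entry J[2][2] = 5.0000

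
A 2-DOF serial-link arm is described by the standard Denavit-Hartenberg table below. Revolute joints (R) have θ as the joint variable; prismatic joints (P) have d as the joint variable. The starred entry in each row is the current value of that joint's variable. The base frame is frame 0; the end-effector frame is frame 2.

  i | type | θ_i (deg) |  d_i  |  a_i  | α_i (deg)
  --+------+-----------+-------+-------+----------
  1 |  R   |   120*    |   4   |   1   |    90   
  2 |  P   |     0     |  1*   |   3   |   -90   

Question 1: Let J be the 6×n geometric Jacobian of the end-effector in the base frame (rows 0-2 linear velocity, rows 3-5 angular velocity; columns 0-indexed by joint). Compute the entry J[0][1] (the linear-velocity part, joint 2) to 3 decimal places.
0.866

prismatic axis z_1 = (0.8660,0.5000,0.0000)
J_v[:, 1] = z_1; J_ω[:, 1] = (0,0,0)
entry J[0][1] = 0.8660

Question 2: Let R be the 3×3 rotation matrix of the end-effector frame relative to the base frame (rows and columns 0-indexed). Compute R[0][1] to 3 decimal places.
-0.866

End-effector y-axis (col 1 of R) = (-0.8660,-0.5000,0.0000)
R[0][1] = -0.8660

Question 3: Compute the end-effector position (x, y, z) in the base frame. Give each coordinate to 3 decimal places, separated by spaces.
after link 1: o_1 = (-0.5000, 0.8660, 4.0000)
after link 2: o_2 = (-1.1340, 3.9641, 4.0000)

-1.134 3.964 4.000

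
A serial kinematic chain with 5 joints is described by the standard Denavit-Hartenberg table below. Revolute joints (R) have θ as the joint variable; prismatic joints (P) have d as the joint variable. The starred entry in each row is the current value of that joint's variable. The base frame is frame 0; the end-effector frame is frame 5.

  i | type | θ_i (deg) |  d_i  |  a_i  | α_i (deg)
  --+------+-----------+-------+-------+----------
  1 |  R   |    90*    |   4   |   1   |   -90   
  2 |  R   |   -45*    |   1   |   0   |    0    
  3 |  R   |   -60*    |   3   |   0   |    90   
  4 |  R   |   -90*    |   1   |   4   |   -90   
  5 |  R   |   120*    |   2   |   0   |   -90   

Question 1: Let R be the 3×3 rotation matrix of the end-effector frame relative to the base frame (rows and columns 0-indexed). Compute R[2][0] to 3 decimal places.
End-effector x-axis (col 0 of R) = (-0.5000,0.8365,0.2241)
R[2][0] = 0.2241

0.224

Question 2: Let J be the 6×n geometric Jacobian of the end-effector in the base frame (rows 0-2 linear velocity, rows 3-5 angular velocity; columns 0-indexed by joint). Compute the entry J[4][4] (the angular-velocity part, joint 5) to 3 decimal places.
axis z_4 = (-0.0000,-0.2588,0.9659); lever o_n−o_4 = (-0.0000,-0.5176,1.9319)
cross product → J_v[:, 4] = (0.0000,-0.0000,-0.0000)
J_ω[:, 4] = z_4
entry J[4][4] = -0.2588

-0.259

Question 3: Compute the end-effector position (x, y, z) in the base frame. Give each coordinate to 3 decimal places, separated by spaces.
after link 1: o_1 = (0.0000, 1.0000, 4.0000)
after link 2: o_2 = (-1.0000, 1.0000, 4.0000)
after link 3: o_3 = (-4.0000, 1.0000, 4.0000)
after link 4: o_4 = (-0.0000, 0.0341, 3.7412)
after link 5: o_5 = (-0.0000, -0.4836, 5.6730)

-0.000 -0.484 5.673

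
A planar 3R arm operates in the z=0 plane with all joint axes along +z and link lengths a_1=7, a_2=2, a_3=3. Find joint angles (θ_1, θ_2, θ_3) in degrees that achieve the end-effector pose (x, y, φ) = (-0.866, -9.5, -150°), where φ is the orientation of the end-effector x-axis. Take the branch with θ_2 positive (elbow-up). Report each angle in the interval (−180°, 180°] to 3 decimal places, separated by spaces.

wrist centre = target − a_3·(cos φ, sin φ) = (1.7321, -8.0000)
cos θ_2 = (67.0001−7²−2²)/(2·7·2) = 0.5000; θ_2 = 59.9998° (elbow-up)
β = atan2(-8.0000,1.7321) = -77.7835°; ψ = atan2(1.7320,8.0000) = 12.2163°
θ_1 = β − ψ = -89.9998°
θ_3 = φ − θ_1 − θ_2 = -120.0000° (wrapped to (-180°,180°])

-90.000 60.000 -120.000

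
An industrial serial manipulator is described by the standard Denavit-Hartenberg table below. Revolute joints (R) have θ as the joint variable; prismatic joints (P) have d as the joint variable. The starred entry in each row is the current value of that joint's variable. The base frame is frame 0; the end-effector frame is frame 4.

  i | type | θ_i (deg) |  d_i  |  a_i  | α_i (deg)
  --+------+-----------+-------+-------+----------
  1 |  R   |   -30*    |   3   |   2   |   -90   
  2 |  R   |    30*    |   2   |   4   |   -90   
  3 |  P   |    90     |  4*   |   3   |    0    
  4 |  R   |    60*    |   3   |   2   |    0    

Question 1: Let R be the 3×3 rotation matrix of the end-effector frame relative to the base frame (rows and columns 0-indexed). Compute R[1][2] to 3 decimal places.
0.250

End-effector z-axis (col 2 of R) = (-0.4330,0.2500,-0.8660)
R[1][2] = 0.2500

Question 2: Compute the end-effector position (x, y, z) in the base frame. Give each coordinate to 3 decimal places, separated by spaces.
after link 1: o_1 = (1.7321, -1.0000, 3.0000)
after link 2: o_2 = (5.7321, -1.0000, 1.0000)
after link 3: o_3 = (2.5000, -2.5981, -2.4641)
after link 4: o_4 = (-0.5981, -1.9641, -4.1962)

-0.598 -1.964 -4.196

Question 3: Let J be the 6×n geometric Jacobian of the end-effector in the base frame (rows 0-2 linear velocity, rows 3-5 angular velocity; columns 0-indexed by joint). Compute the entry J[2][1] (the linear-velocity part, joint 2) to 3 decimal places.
axis z_1 = (0.5000,0.8660,0.0000); lever o_n−o_1 = (-2.3301,-0.9641,-7.1962)
cross product → J_v[:, 1] = (-6.2321,3.5981,1.5359)
J_ω[:, 1] = z_1
entry J[2][1] = 1.5359

1.536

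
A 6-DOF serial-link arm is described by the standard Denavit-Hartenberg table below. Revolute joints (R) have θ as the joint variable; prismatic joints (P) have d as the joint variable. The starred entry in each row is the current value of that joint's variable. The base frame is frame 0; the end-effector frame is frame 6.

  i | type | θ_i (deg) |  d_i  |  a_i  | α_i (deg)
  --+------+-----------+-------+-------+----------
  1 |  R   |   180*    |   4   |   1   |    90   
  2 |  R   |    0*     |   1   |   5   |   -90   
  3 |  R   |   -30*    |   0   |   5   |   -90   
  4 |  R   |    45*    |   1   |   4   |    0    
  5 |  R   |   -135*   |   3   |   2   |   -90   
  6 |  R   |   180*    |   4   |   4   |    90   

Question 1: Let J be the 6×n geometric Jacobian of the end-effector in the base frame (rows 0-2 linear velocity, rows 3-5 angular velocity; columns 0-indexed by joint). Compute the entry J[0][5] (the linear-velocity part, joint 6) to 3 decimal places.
-2.000

axis z_5 = (-0.8660,0.5000,0.0000); lever o_n−o_5 = (-3.4641,2.0000,-4.0000)
cross product → J_v[:, 5] = (-2.0000,-3.4641,0.0000)
J_ω[:, 5] = z_5
entry J[0][5] = -2.0000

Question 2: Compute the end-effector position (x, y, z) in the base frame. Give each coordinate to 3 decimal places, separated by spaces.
-18.244 3.450 -0.828

after link 1: o_1 = (-1.0000, 0.0000, 4.0000)
after link 2: o_2 = (-6.0000, 1.0000, 4.0000)
after link 3: o_3 = (-10.3301, 3.5000, 4.0000)
after link 4: o_4 = (-13.2796, 4.0482, 1.1716)
after link 5: o_5 = (-14.7796, 1.4501, 3.1716)
after link 6: o_6 = (-18.2437, 3.4501, -0.8284)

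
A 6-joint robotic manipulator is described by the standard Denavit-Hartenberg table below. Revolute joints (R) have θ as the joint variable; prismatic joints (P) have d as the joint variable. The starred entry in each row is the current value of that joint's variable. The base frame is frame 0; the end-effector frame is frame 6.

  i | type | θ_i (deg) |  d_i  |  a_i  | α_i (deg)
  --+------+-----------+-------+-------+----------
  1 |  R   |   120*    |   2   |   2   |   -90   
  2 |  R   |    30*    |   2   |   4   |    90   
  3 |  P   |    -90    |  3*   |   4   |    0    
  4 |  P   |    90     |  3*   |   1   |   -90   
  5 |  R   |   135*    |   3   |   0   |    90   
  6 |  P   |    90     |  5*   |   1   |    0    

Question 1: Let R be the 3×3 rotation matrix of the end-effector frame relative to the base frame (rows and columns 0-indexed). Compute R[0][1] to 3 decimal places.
-0.483

End-effector y-axis (col 1 of R) = (-0.4830,0.8365,0.2588)
R[0][1] = -0.4830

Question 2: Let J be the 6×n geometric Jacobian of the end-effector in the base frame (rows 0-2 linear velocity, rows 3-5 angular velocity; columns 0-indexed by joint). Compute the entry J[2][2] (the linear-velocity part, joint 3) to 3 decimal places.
0.866

prismatic axis z_2 = (-0.2500,0.4330,0.8660)
J_v[:, 2] = z_2; J_ω[:, 2] = (0,0,0)
entry J[2][2] = 0.8660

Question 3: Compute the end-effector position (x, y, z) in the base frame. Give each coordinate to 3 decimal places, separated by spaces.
after link 1: o_1 = (-1.0000, 1.7321, 2.0000)
after link 2: o_2 = (-4.4641, 3.7321, 0.0000)
after link 3: o_3 = (-1.7500, 7.0311, 2.5981)
after link 4: o_4 = (-2.9330, 9.0801, 4.6962)
after link 5: o_5 = (-5.5311, 7.5801, 4.6962)
after link 6: o_6 = (-7.0442, 8.2008, -0.1335)

-7.044 8.201 -0.133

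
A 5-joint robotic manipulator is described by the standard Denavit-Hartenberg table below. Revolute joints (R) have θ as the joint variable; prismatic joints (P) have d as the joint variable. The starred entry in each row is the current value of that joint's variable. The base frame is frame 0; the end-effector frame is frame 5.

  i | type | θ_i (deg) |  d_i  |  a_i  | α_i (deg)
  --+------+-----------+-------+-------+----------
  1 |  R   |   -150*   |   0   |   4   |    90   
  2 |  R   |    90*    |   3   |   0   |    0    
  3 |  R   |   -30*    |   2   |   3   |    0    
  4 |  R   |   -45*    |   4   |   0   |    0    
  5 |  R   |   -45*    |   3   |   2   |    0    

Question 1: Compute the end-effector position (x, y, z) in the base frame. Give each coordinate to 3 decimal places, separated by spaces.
after link 1: o_1 = (-3.4641, -2.0000, 0.0000)
after link 2: o_2 = (-4.9641, 0.5981, 0.0000)
after link 3: o_3 = (-7.2631, 1.5801, 2.5981)
after link 4: o_4 = (-9.2631, 5.0442, 2.5981)
after link 5: o_5 = (-12.2631, 6.7763, 1.5981)

-12.263 6.776 1.598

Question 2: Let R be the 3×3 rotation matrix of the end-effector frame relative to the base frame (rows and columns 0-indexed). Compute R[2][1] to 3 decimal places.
End-effector y-axis (col 1 of R) = (-0.4330,-0.2500,0.8660)
R[2][1] = 0.8660

0.866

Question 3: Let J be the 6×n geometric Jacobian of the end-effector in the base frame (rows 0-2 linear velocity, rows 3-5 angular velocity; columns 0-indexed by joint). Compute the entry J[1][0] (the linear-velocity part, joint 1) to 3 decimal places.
axis z_0 = ẑ; lever o_n−o_0 = (-12.2631,6.7763,1.5981)
cross product → J_v[:, 0] = (-6.7763,-12.2631,0.0000)
J_ω[:, 0] = z_0
entry J[1][0] = -12.2631

-12.263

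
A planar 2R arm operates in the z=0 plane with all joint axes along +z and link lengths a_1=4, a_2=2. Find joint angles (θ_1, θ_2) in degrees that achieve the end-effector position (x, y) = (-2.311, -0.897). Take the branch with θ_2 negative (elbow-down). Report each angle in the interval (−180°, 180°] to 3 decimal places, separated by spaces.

cos θ_2 = (6.1453−4²−2²)/(2·4·2) = -0.8659; θ_2 = -149.9876° (elbow-down)
β = atan2(-0.8970,-2.3110) = -158.7866°; ψ = atan2(-1.0004,2.2682) = -23.7999°
θ_1 = β − ψ = -134.9867°

-134.987 -149.988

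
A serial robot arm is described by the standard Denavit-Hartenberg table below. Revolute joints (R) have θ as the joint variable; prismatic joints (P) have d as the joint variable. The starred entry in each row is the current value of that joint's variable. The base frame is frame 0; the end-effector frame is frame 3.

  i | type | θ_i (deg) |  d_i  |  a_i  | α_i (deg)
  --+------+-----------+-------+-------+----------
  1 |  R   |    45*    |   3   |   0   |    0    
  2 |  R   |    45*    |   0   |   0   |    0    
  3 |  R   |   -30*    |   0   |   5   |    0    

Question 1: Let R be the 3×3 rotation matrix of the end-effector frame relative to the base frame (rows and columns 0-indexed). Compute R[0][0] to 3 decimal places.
0.500

End-effector x-axis (col 0 of R) = (0.5000,0.8660,0.0000)
R[0][0] = 0.5000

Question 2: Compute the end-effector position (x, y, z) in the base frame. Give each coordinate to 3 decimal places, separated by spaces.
2.500 4.330 3.000

after link 1: o_1 = (0.0000, 0.0000, 3.0000)
after link 2: o_2 = (0.0000, 0.0000, 3.0000)
after link 3: o_3 = (2.5000, 4.3301, 3.0000)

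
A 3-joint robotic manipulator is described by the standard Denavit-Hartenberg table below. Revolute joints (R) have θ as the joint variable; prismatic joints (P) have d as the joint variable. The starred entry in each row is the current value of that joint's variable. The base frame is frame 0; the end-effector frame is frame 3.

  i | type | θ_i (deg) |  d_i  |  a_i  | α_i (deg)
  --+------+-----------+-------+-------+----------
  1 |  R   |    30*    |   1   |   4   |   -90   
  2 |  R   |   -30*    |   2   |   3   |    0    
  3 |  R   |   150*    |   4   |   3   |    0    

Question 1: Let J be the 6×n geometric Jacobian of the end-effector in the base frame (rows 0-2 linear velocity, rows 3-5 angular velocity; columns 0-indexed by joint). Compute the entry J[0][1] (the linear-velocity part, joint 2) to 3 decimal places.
-0.951

axis z_1 = (-0.5000,0.8660,0.0000); lever o_n−o_1 = (-2.0490,5.7452,-1.0981)
cross product → J_v[:, 1] = (-0.9510,-0.5490,-1.0981)
J_ω[:, 1] = z_1
entry J[0][1] = -0.9510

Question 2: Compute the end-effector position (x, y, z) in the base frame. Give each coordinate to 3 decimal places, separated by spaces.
1.415 7.745 -0.098

after link 1: o_1 = (3.4641, 2.0000, 1.0000)
after link 2: o_2 = (4.7141, 5.0311, 2.5000)
after link 3: o_3 = (1.4151, 7.7452, -0.0981)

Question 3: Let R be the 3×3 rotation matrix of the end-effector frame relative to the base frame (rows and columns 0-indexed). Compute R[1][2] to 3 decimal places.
End-effector z-axis (col 2 of R) = (-0.5000,0.8660,0.0000)
R[1][2] = 0.8660

0.866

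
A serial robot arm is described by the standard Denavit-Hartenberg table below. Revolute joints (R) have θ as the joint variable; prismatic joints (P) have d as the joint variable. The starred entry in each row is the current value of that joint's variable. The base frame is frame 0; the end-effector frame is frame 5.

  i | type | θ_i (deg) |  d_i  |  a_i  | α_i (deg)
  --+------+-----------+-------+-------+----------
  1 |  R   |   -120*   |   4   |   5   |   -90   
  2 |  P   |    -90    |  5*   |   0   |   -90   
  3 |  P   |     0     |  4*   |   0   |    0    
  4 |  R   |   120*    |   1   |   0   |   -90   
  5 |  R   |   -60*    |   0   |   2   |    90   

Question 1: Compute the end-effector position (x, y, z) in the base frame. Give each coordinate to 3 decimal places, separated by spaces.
after link 1: o_1 = (-2.5000, -4.3301, 4.0000)
after link 2: o_2 = (1.8301, -6.8301, 4.0000)
after link 3: o_3 = (-0.1699, -10.2942, 4.0000)
after link 4: o_4 = (-0.6699, -11.1603, 4.0000)
after link 5: o_5 = (-2.2859, -12.2272, 3.5000)

-2.286 -12.227 3.500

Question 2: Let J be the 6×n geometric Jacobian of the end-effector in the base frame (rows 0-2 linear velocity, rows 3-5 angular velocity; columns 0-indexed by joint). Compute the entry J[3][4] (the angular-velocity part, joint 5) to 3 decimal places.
0.433

axis z_4 = (0.4330,-0.2500,-0.8660); lever o_n−o_4 = (-1.6160,-1.0670,-0.5000)
cross product → J_v[:, 4] = (-0.7990,1.6160,-0.8660)
J_ω[:, 4] = z_4
entry J[3][4] = 0.4330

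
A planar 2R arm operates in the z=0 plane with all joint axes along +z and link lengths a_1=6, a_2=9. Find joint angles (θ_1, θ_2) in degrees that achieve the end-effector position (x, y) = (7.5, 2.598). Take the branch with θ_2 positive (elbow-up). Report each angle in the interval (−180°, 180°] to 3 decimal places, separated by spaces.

cos θ_2 = (62.9996−6²−9²)/(2·6·9) = -0.5000; θ_2 = 120.0002° (elbow-up)
β = atan2(2.5980,7.5000) = 19.1061°; ψ = atan2(7.7942,1.5000) = 79.1068°
θ_1 = β − ψ = -60.0007°

-60.001 120.000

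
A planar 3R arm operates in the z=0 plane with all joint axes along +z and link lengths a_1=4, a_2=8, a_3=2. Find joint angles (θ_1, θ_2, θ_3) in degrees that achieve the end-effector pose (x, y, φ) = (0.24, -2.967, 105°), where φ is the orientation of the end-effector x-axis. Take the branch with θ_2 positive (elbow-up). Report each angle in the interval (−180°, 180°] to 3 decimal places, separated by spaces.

152.581 150.003 162.416

wrist centre = target − a_3·(cos φ, sin φ) = (0.7576, -4.8989)
cos θ_2 = (24.5728−4²−8²)/(2·4·8) = -0.8661; θ_2 = 150.0029° (elbow-up)
β = atan2(-4.8989,0.7576) = -81.2085°; ψ = atan2(3.9997,-2.9284) = 126.2103°
θ_1 = β − ψ = -207.4188°
θ_3 = φ − θ_1 − θ_2 = 162.4159° (wrapped to (-180°,180°])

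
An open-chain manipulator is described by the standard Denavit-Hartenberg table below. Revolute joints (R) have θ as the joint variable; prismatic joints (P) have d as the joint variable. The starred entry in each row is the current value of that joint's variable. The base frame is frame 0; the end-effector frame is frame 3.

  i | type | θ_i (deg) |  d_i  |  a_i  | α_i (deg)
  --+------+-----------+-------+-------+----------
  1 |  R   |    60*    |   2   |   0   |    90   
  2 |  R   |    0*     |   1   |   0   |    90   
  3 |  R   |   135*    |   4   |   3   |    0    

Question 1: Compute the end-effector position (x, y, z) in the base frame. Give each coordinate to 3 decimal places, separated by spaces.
after link 1: o_1 = (0.0000, 0.0000, 2.0000)
after link 2: o_2 = (0.8660, -0.5000, 2.0000)
after link 3: o_3 = (1.6425, -3.3978, -2.0000)

1.642 -3.398 -2.000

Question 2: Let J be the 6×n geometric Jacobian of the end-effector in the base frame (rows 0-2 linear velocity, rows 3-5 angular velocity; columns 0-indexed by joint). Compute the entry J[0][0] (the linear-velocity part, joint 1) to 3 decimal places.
axis z_0 = ẑ; lever o_n−o_0 = (1.6425,-3.3978,-2.0000)
cross product → J_v[:, 0] = (3.3978,1.6425,-0.0000)
J_ω[:, 0] = z_0
entry J[0][0] = 3.3978

3.398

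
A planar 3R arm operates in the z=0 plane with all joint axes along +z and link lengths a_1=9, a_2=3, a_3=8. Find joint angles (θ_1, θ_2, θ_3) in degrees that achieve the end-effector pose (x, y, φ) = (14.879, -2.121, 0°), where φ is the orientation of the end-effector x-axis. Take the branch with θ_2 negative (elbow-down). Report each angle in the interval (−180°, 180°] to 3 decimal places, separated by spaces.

0.004 -134.995 134.991

wrist centre = target − a_3·(cos φ, sin φ) = (6.8790, -2.1210)
cos θ_2 = (51.8193−9²−3²)/(2·9·3) = -0.7071; θ_2 = -134.9954° (elbow-down)
β = atan2(-2.1210,6.8790) = -17.1361°; ψ = atan2(-2.1215,6.8788) = -17.1402°
θ_1 = β − ψ = 0.0041°
θ_3 = φ − θ_1 − θ_2 = 134.9913° (wrapped to (-180°,180°])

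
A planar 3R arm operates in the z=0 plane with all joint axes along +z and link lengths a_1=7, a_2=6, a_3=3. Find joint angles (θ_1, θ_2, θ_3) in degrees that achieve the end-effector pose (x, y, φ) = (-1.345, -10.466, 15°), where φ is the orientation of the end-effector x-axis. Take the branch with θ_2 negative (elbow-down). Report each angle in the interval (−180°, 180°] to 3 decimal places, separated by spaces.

wrist centre = target − a_3·(cos φ, sin φ) = (-4.2428, -11.2425)
cos θ_2 = (144.3940−7²−6²)/(2·7·6) = 0.7071; θ_2 = -45.0029° (elbow-down)
β = atan2(-11.2425,-4.2428) = -110.6759°; ψ = atan2(-4.2429,11.2424) = -20.6763°
θ_1 = β − ψ = -89.9996°
θ_3 = φ − θ_1 − θ_2 = 150.0025° (wrapped to (-180°,180°])

-90.000 -45.003 150.002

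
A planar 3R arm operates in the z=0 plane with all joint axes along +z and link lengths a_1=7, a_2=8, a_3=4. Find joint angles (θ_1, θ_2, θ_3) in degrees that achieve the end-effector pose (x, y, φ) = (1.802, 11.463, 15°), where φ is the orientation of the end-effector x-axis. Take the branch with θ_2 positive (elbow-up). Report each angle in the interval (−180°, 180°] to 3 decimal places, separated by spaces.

wrist centre = target − a_3·(cos φ, sin φ) = (-2.0617, 10.4277)
cos θ_2 = (112.9880−7²−8²)/(2·7·8) = -0.0001; θ_2 = 90.0061° (elbow-up)
β = atan2(10.4277,-2.0617) = 101.1839°; ψ = atan2(8.0000,6.9991) = 48.8175°
θ_1 = β − ψ = 52.3664°
θ_3 = φ − θ_1 − θ_2 = -127.3725° (wrapped to (-180°,180°])

52.366 90.006 -127.372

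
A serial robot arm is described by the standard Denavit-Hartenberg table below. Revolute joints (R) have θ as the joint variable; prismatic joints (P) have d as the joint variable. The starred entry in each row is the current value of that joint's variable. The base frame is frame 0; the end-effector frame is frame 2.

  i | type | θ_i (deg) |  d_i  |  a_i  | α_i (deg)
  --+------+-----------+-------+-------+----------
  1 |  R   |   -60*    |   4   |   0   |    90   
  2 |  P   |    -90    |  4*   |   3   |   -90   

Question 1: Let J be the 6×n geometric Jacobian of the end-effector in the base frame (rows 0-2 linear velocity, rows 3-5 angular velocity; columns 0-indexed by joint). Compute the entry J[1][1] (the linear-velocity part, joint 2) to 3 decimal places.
-0.500

prismatic axis z_1 = (-0.8660,-0.5000,0.0000)
J_v[:, 1] = z_1; J_ω[:, 1] = (0,0,0)
entry J[1][1] = -0.5000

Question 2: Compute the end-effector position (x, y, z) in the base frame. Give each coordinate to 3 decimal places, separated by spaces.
-3.464 -2.000 1.000

after link 1: o_1 = (0.0000, 0.0000, 4.0000)
after link 2: o_2 = (-3.4641, -2.0000, 1.0000)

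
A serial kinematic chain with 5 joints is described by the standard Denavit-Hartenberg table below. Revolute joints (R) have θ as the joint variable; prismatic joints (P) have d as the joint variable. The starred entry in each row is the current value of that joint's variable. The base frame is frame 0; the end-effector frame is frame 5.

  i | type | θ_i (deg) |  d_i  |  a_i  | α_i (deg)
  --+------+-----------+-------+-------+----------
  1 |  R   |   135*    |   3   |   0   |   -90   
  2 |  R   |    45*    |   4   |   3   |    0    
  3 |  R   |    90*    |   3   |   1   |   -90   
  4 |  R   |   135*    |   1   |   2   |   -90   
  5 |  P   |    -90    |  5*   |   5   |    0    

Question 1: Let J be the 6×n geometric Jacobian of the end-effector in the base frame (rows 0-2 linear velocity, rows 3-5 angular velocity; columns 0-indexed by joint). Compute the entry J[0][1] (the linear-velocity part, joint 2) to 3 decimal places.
-3.475

axis z_1 = (-0.7071,-0.7071,0.0000); lever o_n−o_1 = (-6.9246,-5.9749,4.9142)
cross product → J_v[:, 1] = (-3.4749,3.4749,-0.6716)
J_ω[:, 1] = z_1
entry J[0][1] = -3.4749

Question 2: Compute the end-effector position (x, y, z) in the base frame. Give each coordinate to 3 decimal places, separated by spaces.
after link 1: o_1 = (0.0000, 0.0000, 3.0000)
after link 2: o_2 = (-4.3284, -1.3284, 0.8787)
after link 3: o_3 = (-5.9497, -3.9497, 0.1716)
after link 4: o_4 = (-5.1569, -2.7426, 1.8787)
after link 5: o_5 = (-6.9246, -5.9749, 7.9142)

-6.925 -5.975 7.914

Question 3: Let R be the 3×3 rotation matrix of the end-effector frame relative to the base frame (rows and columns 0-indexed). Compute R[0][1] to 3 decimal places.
0.146

End-effector y-axis (col 1 of R) = (0.1464,0.8536,0.5000)
R[0][1] = 0.1464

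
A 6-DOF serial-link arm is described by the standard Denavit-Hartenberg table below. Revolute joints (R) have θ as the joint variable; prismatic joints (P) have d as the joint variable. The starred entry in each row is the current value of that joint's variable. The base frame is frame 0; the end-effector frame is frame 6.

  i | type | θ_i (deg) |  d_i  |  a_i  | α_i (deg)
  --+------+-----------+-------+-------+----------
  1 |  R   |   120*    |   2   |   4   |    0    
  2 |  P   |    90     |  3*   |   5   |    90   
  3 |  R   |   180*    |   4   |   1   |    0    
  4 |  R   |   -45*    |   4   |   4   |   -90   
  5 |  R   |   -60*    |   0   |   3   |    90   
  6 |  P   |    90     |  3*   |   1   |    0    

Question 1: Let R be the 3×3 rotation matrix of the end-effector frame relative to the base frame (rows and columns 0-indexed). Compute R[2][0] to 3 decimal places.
End-effector x-axis (col 0 of R) = (0.6124,0.3536,-0.7071)
R[2][0] = -0.7071

-0.707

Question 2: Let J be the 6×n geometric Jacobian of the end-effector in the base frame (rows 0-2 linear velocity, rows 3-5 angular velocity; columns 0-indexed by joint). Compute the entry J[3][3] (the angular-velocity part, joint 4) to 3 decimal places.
axis z_3 = (-0.5000,0.8660,0.0000); lever o_n−o_3 = (-1.6596,8.3927,1.3449)
cross product → J_v[:, 3] = (1.1647,0.6724,-2.7591)
J_ω[:, 3] = z_3
entry J[3][3] = -0.5000

-0.500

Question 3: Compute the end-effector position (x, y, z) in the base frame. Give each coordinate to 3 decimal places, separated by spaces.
-9.124 13.321 6.345

after link 1: o_1 = (-2.0000, 3.4641, 2.0000)
after link 2: o_2 = (-6.3301, 0.9641, 5.0000)
after link 3: o_3 = (-7.4641, 4.9282, 5.0000)
after link 4: o_4 = (-7.0146, 9.8065, 7.8284)
after link 5: o_5 = (-7.3951, 12.5868, 8.8891)
after link 6: o_6 = (-9.1237, 13.3209, 6.3449)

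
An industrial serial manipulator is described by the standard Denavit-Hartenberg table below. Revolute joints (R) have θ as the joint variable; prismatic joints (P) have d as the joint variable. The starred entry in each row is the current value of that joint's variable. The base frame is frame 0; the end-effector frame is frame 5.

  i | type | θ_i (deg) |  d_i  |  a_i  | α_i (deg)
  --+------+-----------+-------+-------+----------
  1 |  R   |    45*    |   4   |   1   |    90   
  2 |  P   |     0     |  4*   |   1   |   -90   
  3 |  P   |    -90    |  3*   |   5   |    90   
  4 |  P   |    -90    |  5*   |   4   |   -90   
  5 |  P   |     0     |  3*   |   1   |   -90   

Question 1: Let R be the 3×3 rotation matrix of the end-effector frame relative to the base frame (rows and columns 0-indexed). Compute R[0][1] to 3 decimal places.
End-effector y-axis (col 1 of R) = (-0.7071,0.7071,-0.0000)
R[0][1] = -0.7071

-0.707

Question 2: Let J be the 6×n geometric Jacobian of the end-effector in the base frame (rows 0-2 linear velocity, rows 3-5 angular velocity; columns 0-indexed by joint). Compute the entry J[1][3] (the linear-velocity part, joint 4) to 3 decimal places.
-0.707

prismatic axis z_3 = (-0.7071,-0.7071,0.0000)
J_v[:, 3] = z_3; J_ω[:, 3] = (0,0,0)
entry J[1][3] = -0.7071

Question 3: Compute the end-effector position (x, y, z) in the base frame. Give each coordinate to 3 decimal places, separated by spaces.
after link 1: o_1 = (0.7071, 0.7071, 4.0000)
after link 2: o_2 = (4.2426, -1.4142, 4.0000)
after link 3: o_3 = (7.7782, -4.9497, 7.0000)
after link 4: o_4 = (4.2426, -8.4853, 3.0000)
after link 5: o_5 = (6.3640, -10.6066, 2.0000)

6.364 -10.607 2.000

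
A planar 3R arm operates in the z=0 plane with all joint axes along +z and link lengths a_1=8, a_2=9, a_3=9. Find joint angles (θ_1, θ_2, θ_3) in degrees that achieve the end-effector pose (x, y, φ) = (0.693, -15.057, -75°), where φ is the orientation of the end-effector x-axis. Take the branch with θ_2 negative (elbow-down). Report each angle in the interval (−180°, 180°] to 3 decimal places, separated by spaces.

-28.837 -135.001 88.839

wrist centre = target − a_3·(cos φ, sin φ) = (-1.6364, -6.3637)
cos θ_2 = (43.1740−8²−9²)/(2·8·9) = -0.7071; θ_2 = -135.0015° (elbow-down)
β = atan2(-6.3637,-1.6364) = -104.4208°; ψ = atan2(-6.3638,1.6359) = -75.5837°
θ_1 = β − ψ = -28.8371°
θ_3 = φ − θ_1 − θ_2 = 88.8385° (wrapped to (-180°,180°])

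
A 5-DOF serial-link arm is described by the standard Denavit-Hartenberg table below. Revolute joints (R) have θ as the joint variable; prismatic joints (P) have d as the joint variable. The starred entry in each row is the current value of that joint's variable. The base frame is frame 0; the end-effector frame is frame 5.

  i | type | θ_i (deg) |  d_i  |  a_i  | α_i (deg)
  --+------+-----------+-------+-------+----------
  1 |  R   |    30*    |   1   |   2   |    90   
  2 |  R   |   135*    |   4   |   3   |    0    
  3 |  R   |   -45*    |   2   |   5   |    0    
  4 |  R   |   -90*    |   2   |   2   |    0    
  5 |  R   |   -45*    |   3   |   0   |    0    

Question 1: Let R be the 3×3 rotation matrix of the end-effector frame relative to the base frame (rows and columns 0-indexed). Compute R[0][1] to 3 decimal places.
0.612

End-effector y-axis (col 1 of R) = (0.6124,0.3536,0.7071)
R[0][1] = 0.6124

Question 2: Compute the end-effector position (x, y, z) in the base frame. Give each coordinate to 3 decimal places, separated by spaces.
7.127 -8.587 8.121

after link 1: o_1 = (1.7321, 1.0000, 1.0000)
after link 2: o_2 = (1.8949, -3.5248, 3.1213)
after link 3: o_3 = (2.8949, -5.2568, 8.1213)
after link 4: o_4 = (5.6270, -5.9889, 8.1213)
after link 5: o_5 = (7.1270, -8.5869, 8.1213)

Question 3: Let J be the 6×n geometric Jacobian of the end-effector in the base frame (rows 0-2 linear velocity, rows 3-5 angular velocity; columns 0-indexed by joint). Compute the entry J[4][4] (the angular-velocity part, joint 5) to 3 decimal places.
-0.866

axis z_4 = (0.5000,-0.8660,0.0000); lever o_n−o_4 = (1.5000,-2.5981,0.0000)
cross product → J_v[:, 4] = (0.0000,0.0000,0.0000)
J_ω[:, 4] = z_4
entry J[4][4] = -0.8660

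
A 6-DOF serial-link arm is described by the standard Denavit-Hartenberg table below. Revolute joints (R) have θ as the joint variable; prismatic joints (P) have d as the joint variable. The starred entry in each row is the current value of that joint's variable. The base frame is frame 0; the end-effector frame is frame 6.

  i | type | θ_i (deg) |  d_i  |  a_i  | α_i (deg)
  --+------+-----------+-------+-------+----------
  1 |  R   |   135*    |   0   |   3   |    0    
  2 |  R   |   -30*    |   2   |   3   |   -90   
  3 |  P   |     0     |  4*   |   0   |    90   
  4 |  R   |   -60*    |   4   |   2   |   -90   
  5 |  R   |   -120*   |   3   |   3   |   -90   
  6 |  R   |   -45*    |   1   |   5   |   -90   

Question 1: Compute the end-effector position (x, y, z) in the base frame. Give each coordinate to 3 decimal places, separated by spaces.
-11.667 8.321 12.160

after link 1: o_1 = (-2.1213, 2.1213, 0.0000)
after link 2: o_2 = (-2.8978, 5.0191, 2.0000)
after link 3: o_3 = (-6.7615, 3.9838, 2.0000)
after link 4: o_4 = (-5.3473, 5.3980, 6.0000)
after link 5: o_5 = (-8.5292, 6.4587, 8.5981)
after link 6: o_6 = (-11.6669, 8.3211, 12.1599)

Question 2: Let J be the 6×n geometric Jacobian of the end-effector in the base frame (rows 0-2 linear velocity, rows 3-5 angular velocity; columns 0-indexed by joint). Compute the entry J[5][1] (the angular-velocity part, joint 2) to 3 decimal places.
1.000

axis z_1 = (0.0000,0.0000,1.0000); lever o_n−o_1 = (-9.5456,6.1997,12.1599)
cross product → J_v[:, 1] = (-6.1997,-9.5456,0.0000)
J_ω[:, 1] = z_1
entry J[5][1] = 1.0000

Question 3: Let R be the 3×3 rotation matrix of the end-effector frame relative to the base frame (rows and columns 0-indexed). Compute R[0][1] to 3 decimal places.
-0.612

End-effector y-axis (col 1 of R) = (-0.6124,-0.6124,-0.5000)
R[0][1] = -0.6124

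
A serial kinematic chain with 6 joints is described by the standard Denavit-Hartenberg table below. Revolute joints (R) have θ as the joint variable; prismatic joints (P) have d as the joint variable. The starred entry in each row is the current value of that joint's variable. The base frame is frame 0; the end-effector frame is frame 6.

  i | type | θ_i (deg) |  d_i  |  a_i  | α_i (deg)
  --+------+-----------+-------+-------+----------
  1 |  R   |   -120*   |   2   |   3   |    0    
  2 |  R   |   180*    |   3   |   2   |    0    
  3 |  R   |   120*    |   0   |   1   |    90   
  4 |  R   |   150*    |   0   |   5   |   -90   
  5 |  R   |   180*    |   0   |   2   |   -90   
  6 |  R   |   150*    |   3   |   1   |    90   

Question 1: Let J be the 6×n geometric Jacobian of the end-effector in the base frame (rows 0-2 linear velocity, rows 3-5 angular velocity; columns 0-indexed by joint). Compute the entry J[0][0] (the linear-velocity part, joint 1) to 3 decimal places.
-2.134

axis z_0 = ẑ; lever o_n−o_0 = (1.5981,2.1340,7.3660)
cross product → J_v[:, 0] = (-2.1340,1.5981,0.0000)
J_ω[:, 0] = z_0
entry J[0][0] = -2.1340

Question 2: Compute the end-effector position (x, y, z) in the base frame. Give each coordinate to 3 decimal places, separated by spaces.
1.598 2.134 7.366

after link 1: o_1 = (-1.5000, -2.5981, 2.0000)
after link 2: o_2 = (-0.5000, -0.8660, 5.0000)
after link 3: o_3 = (-1.5000, -0.8660, 5.0000)
after link 4: o_4 = (2.8301, -0.8660, 7.5000)
after link 5: o_5 = (1.0981, -0.8660, 6.5000)
after link 6: o_6 = (1.5981, 2.1340, 7.3660)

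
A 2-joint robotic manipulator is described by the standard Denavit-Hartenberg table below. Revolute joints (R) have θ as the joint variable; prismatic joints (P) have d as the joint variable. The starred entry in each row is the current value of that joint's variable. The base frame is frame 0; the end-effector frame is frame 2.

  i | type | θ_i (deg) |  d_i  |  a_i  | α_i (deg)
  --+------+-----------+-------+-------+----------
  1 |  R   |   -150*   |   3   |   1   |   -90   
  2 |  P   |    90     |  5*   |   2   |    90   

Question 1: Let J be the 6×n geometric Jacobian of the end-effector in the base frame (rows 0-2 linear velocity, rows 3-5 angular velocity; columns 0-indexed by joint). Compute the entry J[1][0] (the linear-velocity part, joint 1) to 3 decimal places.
axis z_0 = ẑ; lever o_n−o_0 = (1.6340,-4.8301,1.0000)
cross product → J_v[:, 0] = (4.8301,1.6340,-0.0000)
J_ω[:, 0] = z_0
entry J[1][0] = 1.6340

1.634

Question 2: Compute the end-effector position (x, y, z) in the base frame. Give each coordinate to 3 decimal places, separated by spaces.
1.634 -4.830 1.000

after link 1: o_1 = (-0.8660, -0.5000, 3.0000)
after link 2: o_2 = (1.6340, -4.8301, 1.0000)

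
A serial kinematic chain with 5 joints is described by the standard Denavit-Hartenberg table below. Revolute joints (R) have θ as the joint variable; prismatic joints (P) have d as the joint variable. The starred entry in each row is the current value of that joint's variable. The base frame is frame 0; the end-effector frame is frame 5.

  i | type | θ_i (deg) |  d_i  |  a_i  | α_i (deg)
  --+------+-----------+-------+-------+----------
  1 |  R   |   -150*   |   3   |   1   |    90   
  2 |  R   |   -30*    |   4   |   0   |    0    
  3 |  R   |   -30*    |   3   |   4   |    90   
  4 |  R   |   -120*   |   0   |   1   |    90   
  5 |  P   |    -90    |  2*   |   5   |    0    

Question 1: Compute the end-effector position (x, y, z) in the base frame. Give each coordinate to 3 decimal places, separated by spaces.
-8.949 3.071 3.969

after link 1: o_1 = (-0.8660, -0.5000, 3.0000)
after link 2: o_2 = (-2.8660, 2.9641, 3.0000)
after link 3: o_3 = (-6.0981, 4.5622, -0.4641)
after link 4: o_4 = (-5.4486, 3.9372, -0.0311)
after link 5: o_5 = (-8.9486, 3.0712, 3.9689)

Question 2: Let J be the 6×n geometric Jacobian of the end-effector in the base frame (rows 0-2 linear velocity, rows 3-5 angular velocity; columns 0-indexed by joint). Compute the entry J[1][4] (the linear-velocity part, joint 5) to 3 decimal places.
0.650

prismatic axis z_4 = (0.1250,0.6495,0.7500)
J_v[:, 4] = z_4; J_ω[:, 4] = (0,0,0)
entry J[1][4] = 0.6495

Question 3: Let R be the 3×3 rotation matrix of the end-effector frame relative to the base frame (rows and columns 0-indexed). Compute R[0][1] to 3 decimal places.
End-effector y-axis (col 1 of R) = (0.6495,-0.6250,0.4330)
R[0][1] = 0.6495

0.650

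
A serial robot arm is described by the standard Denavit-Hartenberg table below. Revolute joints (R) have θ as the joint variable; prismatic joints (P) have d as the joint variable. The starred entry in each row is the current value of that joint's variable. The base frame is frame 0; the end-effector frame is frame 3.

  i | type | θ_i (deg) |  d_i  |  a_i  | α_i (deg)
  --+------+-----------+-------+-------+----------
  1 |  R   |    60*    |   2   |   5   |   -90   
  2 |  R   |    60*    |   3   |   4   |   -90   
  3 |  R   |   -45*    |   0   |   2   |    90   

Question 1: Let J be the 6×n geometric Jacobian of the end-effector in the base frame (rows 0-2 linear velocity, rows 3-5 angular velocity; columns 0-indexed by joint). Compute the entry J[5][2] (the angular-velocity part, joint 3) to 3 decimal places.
axis z_2 = (-0.4330,-0.7500,-0.5000); lever o_n−o_2 = (-0.8712,1.3195,-1.2247)
cross product → J_v[:, 2] = (1.5783,-0.0947,-1.2247)
J_ω[:, 2] = z_2
entry J[5][2] = -0.5000

-0.500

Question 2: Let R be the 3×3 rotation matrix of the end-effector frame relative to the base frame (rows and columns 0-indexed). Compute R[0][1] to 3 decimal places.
End-effector y-axis (col 1 of R) = (-0.4330,-0.7500,-0.5000)
R[0][1] = -0.4330

-0.433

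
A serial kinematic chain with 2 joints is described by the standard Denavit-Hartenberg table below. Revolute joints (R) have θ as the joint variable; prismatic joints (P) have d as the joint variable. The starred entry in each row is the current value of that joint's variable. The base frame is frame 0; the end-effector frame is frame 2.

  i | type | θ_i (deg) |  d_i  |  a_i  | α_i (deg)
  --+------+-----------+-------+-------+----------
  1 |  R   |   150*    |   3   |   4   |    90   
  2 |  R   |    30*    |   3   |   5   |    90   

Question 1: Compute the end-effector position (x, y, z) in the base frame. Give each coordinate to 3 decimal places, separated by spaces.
-5.714 6.763 5.500

after link 1: o_1 = (-3.4641, 2.0000, 3.0000)
after link 2: o_2 = (-5.7141, 6.7631, 5.5000)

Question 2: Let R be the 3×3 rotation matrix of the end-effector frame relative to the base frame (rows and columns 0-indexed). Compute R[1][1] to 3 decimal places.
0.866

End-effector y-axis (col 1 of R) = (0.5000,0.8660,0.0000)
R[1][1] = 0.8660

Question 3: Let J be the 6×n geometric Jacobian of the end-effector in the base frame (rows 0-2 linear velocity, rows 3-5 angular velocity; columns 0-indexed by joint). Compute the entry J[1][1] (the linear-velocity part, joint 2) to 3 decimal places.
axis z_1 = (0.5000,0.8660,0.0000); lever o_n−o_1 = (-2.2500,4.7631,2.5000)
cross product → J_v[:, 1] = (2.1651,-1.2500,4.3301)
J_ω[:, 1] = z_1
entry J[1][1] = -1.2500

-1.250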